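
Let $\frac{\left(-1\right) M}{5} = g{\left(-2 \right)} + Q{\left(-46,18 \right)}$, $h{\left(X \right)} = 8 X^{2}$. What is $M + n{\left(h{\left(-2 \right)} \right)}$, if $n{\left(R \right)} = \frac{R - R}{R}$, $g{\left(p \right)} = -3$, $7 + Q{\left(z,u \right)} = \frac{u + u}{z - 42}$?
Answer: $\frac{1145}{22} \approx 52.045$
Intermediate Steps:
$Q{\left(z,u \right)} = -7 + \frac{2 u}{-42 + z}$ ($Q{\left(z,u \right)} = -7 + \frac{u + u}{z - 42} = -7 + \frac{2 u}{-42 + z}$)
$n{\left(R \right)} = 0$ ($n{\left(R \right)} = \frac{0}{R} = 0$)
$M = \frac{1145}{22}$ ($M = - 5 \left(-3 + \frac{294 - -322 + 2 \cdot 18}{-42 - 46}\right) = - 5 \left(-3 + \frac{294 + 322 + 36}{-88}\right) = - 5 \left(-3 - \frac{163}{22}\right) = \left(-5\right) \left(- \frac{229}{22}\right) = \frac{1145}{22} \approx 52.045$)
$M + n{\left(h{\left(-2 \right)} \right)} = \frac{1145}{22} + 0 = \frac{1145}{22}$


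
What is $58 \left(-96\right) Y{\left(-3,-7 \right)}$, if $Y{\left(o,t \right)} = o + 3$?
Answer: $0$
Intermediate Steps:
$Y{\left(o,t \right)} = 3 + o$
$58 \left(-96\right) Y{\left(-3,-7 \right)} = 58 \left(-96\right) \left(3 - 3\right) = \left(-5568\right) 0 = 0$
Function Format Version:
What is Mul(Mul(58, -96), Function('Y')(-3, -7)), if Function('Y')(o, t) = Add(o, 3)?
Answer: 0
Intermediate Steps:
Function('Y')(o, t) = Add(3, o)
Mul(Mul(58, -96), Function('Y')(-3, -7)) = Mul(Mul(58, -96), Add(3, -3)) = Mul(-5568, 0) = 0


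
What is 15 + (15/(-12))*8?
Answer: 5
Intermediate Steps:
15 + (15/(-12))*8 = 15 + (15*(-1/12))*8 = 15 - 5/4*8 = 15 - 10 = 5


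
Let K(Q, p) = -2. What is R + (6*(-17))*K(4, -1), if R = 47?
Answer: 251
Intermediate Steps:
R + (6*(-17))*K(4, -1) = 47 + (6*(-17))*(-2) = 47 - 102*(-2) = 47 + 204 = 251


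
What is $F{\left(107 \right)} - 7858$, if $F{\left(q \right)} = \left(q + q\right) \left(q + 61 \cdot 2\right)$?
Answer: $41148$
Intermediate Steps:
$F{\left(q \right)} = 2 q \left(122 + q\right)$ ($F{\left(q \right)} = 2 q \left(q + 122\right) = 2 q \left(122 + q\right)$)
$F{\left(107 \right)} - 7858 = 2 \cdot 107 \left(122 + 107\right) - 7858 = 2 \cdot 107 \cdot 229 - 7858 = 49006 - 7858 = 41148$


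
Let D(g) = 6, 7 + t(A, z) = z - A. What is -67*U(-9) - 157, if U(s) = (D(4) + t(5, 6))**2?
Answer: -157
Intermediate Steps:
t(A, z) = -7 + z - A (t(A, z) = -7 + (z - A) = -7 + z - A)
U(s) = 0 (U(s) = (6 + (-7 + 6 - 1*5))**2 = (6 + (-7 + 6 - 5))**2 = (6 - 6)**2 = 0**2 = 0)
-67*U(-9) - 157 = -67*0 - 157 = 0 - 157 = -157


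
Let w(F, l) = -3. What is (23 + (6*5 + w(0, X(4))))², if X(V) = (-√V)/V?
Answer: 2500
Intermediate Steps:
X(V) = -1/√V
(23 + (6*5 + w(0, X(4))))² = (23 + (6*5 - 3))² = (23 + (30 - 3))² = (23 + 27)² = 50² = 2500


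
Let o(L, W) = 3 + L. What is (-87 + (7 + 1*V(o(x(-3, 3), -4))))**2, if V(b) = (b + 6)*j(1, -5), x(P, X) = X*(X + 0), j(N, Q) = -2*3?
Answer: 35344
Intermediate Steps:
j(N, Q) = -6
x(P, X) = X**2 (x(P, X) = X*X = X**2)
V(b) = -36 - 6*b (V(b) = (b + 6)*(-6) = (6 + b)*(-6) = -36 - 6*b)
(-87 + (7 + 1*V(o(x(-3, 3), -4))))**2 = (-87 + (7 + 1*(-36 - 6*(3 + 3**2))))**2 = (-87 + (7 + 1*(-36 - 6*(3 + 9))))**2 = (-87 + (7 + 1*(-36 - 6*12)))**2 = (-87 + (7 + 1*(-36 - 72)))**2 = (-87 + (7 + 1*(-108)))**2 = (-87 + (7 - 108))**2 = (-87 - 101)**2 = (-188)**2 = 35344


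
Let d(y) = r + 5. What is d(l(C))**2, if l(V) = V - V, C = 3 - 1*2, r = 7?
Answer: 144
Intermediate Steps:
C = 1 (C = 3 - 2 = 1)
l(V) = 0
d(y) = 12 (d(y) = 7 + 5 = 12)
d(l(C))**2 = 12**2 = 144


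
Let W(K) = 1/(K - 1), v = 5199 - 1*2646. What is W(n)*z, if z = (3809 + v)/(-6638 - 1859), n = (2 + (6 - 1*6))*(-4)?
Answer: 6362/76473 ≈ 0.083193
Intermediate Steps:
v = 2553 (v = 5199 - 2646 = 2553)
n = -8 (n = (2 + (6 - 6))*(-4) = (2 + 0)*(-4) = 2*(-4) = -8)
W(K) = 1/(-1 + K)
z = -6362/8497 (z = (3809 + 2553)/(-6638 - 1859) = 6362/(-8497) = 6362*(-1/8497) = -6362/8497 ≈ -0.74873)
W(n)*z = -6362/8497/(-1 - 8) = -6362/8497/(-9) = -⅑*(-6362/8497) = 6362/76473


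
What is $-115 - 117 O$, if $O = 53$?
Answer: $-6316$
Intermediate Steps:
$-115 - 117 O = -115 - 6201 = -6316$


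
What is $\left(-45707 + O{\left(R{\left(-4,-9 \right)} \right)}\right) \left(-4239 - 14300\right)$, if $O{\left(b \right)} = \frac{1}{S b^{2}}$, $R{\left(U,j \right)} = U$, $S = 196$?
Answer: $\frac{2657327442389}{3136} \approx 8.4736 \cdot 10^{8}$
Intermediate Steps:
$O{\left(b \right)} = \frac{1}{196 b^{2}}$
$\left(-45707 + O{\left(R{\left(-4,-9 \right)} \right)}\right) \left(-4239 - 14300\right) = \left(-45707 + \frac{1}{196 \cdot 16}\right) \left(-4239 - 14300\right) = \left(-45707 + \frac{1}{196} \cdot \frac{1}{16}\right) \left(-18539\right) = \left(-45707 + \frac{1}{3136}\right) \left(-18539\right) = \left(- \frac{143337151}{3136}\right) \left(-18539\right) = \frac{2657327442389}{3136}$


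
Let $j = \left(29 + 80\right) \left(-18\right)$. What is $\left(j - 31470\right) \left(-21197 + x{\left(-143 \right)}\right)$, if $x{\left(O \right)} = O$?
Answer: $713438880$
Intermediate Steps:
$j = -1962$ ($j = 109 \left(-18\right) = -1962$)
$\left(j - 31470\right) \left(-21197 + x{\left(-143 \right)}\right) = \left(-1962 - 31470\right) \left(-21197 - 143\right) = \left(-33432\right) \left(-21340\right) = 713438880$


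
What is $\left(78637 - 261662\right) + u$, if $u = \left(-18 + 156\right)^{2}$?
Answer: $-163981$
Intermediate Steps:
$u = 19044$ ($u = 138^{2} = 19044$)
$\left(78637 - 261662\right) + u = \left(78637 - 261662\right) + 19044 = -183025 + 19044 = -163981$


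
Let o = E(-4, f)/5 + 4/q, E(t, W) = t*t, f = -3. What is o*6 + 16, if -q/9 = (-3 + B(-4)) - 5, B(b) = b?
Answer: 1594/45 ≈ 35.422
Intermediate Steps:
E(t, W) = t**2
q = 108 (q = -9*((-3 - 4) - 5) = -9*(-7 - 5) = -9*(-12) = 108)
o = 437/135 (o = (-4)**2/5 + 4/108 = 16*(1/5) + 4*(1/108) = 16/5 + 1/27 = 437/135 ≈ 3.2370)
o*6 + 16 = (437/135)*6 + 16 = 874/45 + 16 = 1594/45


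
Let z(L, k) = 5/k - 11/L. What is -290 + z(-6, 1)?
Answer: -1699/6 ≈ -283.17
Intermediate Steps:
z(L, k) = -11/L + 5/k
-290 + z(-6, 1) = -290 + (-11/(-6) + 5/1) = -290 + (-11*(-1/6) + 5*1) = -290 + (11/6 + 5) = -290 + 41/6 = -1699/6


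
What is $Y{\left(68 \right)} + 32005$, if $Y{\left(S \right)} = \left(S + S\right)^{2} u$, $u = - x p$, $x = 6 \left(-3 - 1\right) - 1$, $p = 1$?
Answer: $494405$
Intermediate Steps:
$x = -25$ ($x = 6 \left(-4\right) - 1 = -24 - 1 = -25$)
$u = 25$ ($u = \left(-1\right) \left(-25\right) 1 = 25 \cdot 1 = 25$)
$Y{\left(S \right)} = 100 S^{2}$ ($Y{\left(S \right)} = \left(S + S\right)^{2} \cdot 25 = \left(2 S\right)^{2} \cdot 25 = 4 S^{2} \cdot 25 = 100 S^{2}$)
$Y{\left(68 \right)} + 32005 = 100 \cdot 68^{2} + 32005 = 100 \cdot 4624 + 32005 = 462400 + 32005 = 494405$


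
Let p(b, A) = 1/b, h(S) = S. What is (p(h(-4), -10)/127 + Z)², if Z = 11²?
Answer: 3778192089/258064 ≈ 14641.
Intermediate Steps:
Z = 121
(p(h(-4), -10)/127 + Z)² = (1/(-4*127) + 121)² = (-¼*1/127 + 121)² = (-1/508 + 121)² = (61467/508)² = 3778192089/258064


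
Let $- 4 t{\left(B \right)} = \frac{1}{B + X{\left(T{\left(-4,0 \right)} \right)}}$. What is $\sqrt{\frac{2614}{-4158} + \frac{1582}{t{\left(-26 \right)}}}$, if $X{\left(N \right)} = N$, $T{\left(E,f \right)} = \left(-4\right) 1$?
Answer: $\frac{\sqrt{91170168243}}{693} \approx 435.71$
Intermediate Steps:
$T{\left(E,f \right)} = -4$
$t{\left(B \right)} = - \frac{1}{4 \left(-4 + B\right)}$ ($t{\left(B \right)} = - \frac{1}{4 \left(B - 4\right)} = - \frac{1}{4 \left(-4 + B\right)}$)
$\sqrt{\frac{2614}{-4158} + \frac{1582}{t{\left(-26 \right)}}} = \sqrt{\frac{2614}{-4158} + \frac{1582}{\left(-1\right) \frac{1}{-16 + 4 \left(-26\right)}}} = \sqrt{2614 \left(- \frac{1}{4158}\right) + \frac{1582}{\left(-1\right) \frac{1}{-16 - 104}}} = \sqrt{- \frac{1307}{2079} + \frac{1582}{\left(-1\right) \frac{1}{-120}}} = \sqrt{- \frac{1307}{2079} + \frac{1582}{\left(-1\right) \left(- \frac{1}{120}\right)}} = \sqrt{- \frac{1307}{2079} + 1582 \frac{1}{\frac{1}{120}}} = \sqrt{- \frac{1307}{2079} + 1582 \cdot 120} = \sqrt{- \frac{1307}{2079} + 189840} = \sqrt{\frac{394676053}{2079}} = \frac{\sqrt{91170168243}}{693}$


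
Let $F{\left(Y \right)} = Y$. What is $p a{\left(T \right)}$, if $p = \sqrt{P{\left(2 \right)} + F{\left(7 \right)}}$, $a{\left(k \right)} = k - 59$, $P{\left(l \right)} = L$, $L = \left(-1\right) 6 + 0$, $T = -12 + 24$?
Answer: $-47$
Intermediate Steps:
$T = 12$
$L = -6$ ($L = -6 + 0 = -6$)
$P{\left(l \right)} = -6$
$a{\left(k \right)} = -59 + k$
$p = 1$ ($p = \sqrt{-6 + 7} = \sqrt{1} = 1$)
$p a{\left(T \right)} = 1 \left(-59 + 12\right) = 1 \left(-47\right) = -47$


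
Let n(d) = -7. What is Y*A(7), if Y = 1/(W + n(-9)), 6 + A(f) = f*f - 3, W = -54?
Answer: -40/61 ≈ -0.65574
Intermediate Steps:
A(f) = -9 + f² (A(f) = -6 + (f*f - 3) = -6 + (f² - 3) = -6 + (-3 + f²) = -9 + f²)
Y = -1/61 (Y = 1/(-54 - 7) = 1/(-61) = -1/61 ≈ -0.016393)
Y*A(7) = -(-9 + 7²)/61 = -(-9 + 49)/61 = -1/61*40 = -40/61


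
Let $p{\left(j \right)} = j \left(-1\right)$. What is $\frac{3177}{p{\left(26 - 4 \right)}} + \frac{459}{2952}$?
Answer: $- \frac{520467}{3608} \approx -144.25$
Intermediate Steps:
$p{\left(j \right)} = - j$
$\frac{3177}{p{\left(26 - 4 \right)}} + \frac{459}{2952} = \frac{3177}{\left(-1\right) \left(26 - 4\right)} + \frac{459}{2952} = \frac{3177}{\left(-1\right) 22} + 459 \cdot \frac{1}{2952} = \frac{3177}{-22} + \frac{51}{328} = 3177 \left(- \frac{1}{22}\right) + \frac{51}{328} = - \frac{3177}{22} + \frac{51}{328} = - \frac{520467}{3608}$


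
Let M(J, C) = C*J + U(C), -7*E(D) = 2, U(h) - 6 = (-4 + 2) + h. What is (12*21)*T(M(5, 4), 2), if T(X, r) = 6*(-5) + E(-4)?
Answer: -7632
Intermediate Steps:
U(h) = 4 + h (U(h) = 6 + ((-4 + 2) + h) = 6 + (-2 + h) = 4 + h)
E(D) = -2/7 (E(D) = -⅐*2 = -2/7)
M(J, C) = 4 + C + C*J (M(J, C) = C*J + (4 + C) = 4 + C + C*J)
T(X, r) = -212/7 (T(X, r) = 6*(-5) - 2/7 = -30 - 2/7 = -212/7)
(12*21)*T(M(5, 4), 2) = (12*21)*(-212/7) = 252*(-212/7) = -7632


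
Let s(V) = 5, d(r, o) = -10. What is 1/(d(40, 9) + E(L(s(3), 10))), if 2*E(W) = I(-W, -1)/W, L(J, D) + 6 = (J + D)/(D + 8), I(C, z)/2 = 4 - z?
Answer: -31/340 ≈ -0.091177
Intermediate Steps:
I(C, z) = 8 - 2*z (I(C, z) = 2*(4 - z) = 8 - 2*z)
L(J, D) = -6 + (D + J)/(8 + D) (L(J, D) = -6 + (J + D)/(D + 8) = -6 + (D + J)/(8 + D))
E(W) = 5/W (E(W) = ((8 - 2*(-1))/W)/2 = ((8 + 2)/W)/2 = (10/W)/2 = 5/W)
1/(d(40, 9) + E(L(s(3), 10))) = 1/(-10 + 5/(((-48 + 5 - 5*10)/(8 + 10)))) = 1/(-10 + 5/(((-48 + 5 - 50)/18))) = 1/(-10 + 5/(((1/18)*(-93)))) = 1/(-10 + 5/(-31/6)) = 1/(-10 + 5*(-6/31)) = 1/(-10 - 30/31) = 1/(-340/31) = -31/340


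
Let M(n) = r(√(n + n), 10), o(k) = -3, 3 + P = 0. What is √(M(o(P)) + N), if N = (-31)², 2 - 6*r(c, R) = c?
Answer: √(34608 - 6*I*√6)/6 ≈ 31.005 - 0.0065835*I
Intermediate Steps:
P = -3 (P = -3 + 0 = -3)
r(c, R) = ⅓ - c/6
M(n) = ⅓ - √2*√n/6 (M(n) = ⅓ - √(n + n)/6 = ⅓ - √2*√n/6)
N = 961
√(M(o(P)) + N) = √((⅓ - √2*√(-3)/6) + 961) = √((⅓ - √2*I*√3/6) + 961) = √((⅓ - I*√6/6) + 961) = √(2884/3 - I*√6/6)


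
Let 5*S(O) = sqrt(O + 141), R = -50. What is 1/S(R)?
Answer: 5*sqrt(91)/91 ≈ 0.52414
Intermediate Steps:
S(O) = sqrt(141 + O)/5 (S(O) = sqrt(O + 141)/5 = sqrt(141 + O)/5)
1/S(R) = 1/(sqrt(141 - 50)/5) = 1/(sqrt(91)/5) = 5*sqrt(91)/91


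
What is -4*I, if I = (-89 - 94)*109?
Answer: 79788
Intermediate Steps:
I = -19947 (I = -183*109 = -19947)
-4*I = -4*(-19947) = 79788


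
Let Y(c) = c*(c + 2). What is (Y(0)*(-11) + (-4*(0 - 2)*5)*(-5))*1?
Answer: -200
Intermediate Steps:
Y(c) = c*(2 + c)
(Y(0)*(-11) + (-4*(0 - 2)*5)*(-5))*1 = ((0*(2 + 0))*(-11) + (-4*(0 - 2)*5)*(-5))*1 = ((0*2)*(-11) + (-4*(-2)*5)*(-5))*1 = (0*(-11) + (8*5)*(-5))*1 = (0 + 40*(-5))*1 = (0 - 200)*1 = -200*1 = -200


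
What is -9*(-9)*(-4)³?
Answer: -5184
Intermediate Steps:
-9*(-9)*(-4)³ = 81*(-64) = -5184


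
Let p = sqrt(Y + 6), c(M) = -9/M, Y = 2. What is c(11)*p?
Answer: -18*sqrt(2)/11 ≈ -2.3142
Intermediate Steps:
p = 2*sqrt(2) (p = sqrt(2 + 6) = sqrt(8) = 2*sqrt(2) ≈ 2.8284)
c(11)*p = (-9/11)*(2*sqrt(2)) = (-9*1/11)*(2*sqrt(2)) = -18*sqrt(2)/11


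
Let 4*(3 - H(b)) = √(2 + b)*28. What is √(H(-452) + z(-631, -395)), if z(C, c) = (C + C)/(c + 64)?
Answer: √(746405 - 11503905*I*√2)/331 ≈ 8.8165 - 8.4213*I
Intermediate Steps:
z(C, c) = 2*C/(64 + c) (z(C, c) = (2*C)/(64 + c) = 2*C/(64 + c))
H(b) = 3 - 7*√(2 + b) (H(b) = 3 - √(2 + b)*28/4 = 3 - 7*√(2 + b))
√(H(-452) + z(-631, -395)) = √((3 - 7*√(2 - 452)) + 2*(-631)/(64 - 395)) = √((3 - 105*I*√2) + 2*(-631)/(-331)) = √((3 - 105*I*√2) + 2*(-631)*(-1/331)) = √((3 - 105*I*√2) + 1262/331) = √(2255/331 - 105*I*√2)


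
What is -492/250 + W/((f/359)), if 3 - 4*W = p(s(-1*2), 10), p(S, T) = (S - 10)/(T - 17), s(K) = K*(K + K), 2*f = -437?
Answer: -124087/40250 ≈ -3.0829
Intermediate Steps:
f = -437/2 (f = (½)*(-437) = -437/2 ≈ -218.50)
s(K) = 2*K² (s(K) = K*(2*K) = 2*K²)
p(S, T) = (-10 + S)/(-17 + T)
W = 19/28 (W = ¾ - (-10 + 2*(-1*2)²)/(4*(-17 + 10)) = ¾ - (-10 + 2*(-2)²)/(4*(-7)) = ¾ - (-1)*(-10 + 2*4)/28 = ¾ - (-1)*(-10 + 8)/28 = ¾ - (-1)*(-2)/28 = ¾ - ¼*2/7 = ¾ - 1/14 = 19/28 ≈ 0.67857)
-492/250 + W/((f/359)) = -492/250 + 19/(28*((-437/2/359))) = -492*1/250 + 19/(28*((-437/2*1/359))) = -246/125 + 19/(28*(-437/718)) = -246/125 + (19/28)*(-718/437) = -246/125 - 359/322 = -124087/40250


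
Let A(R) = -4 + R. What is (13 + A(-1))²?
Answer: 64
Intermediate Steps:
(13 + A(-1))² = (13 + (-4 - 1))² = (13 - 5)² = 8² = 64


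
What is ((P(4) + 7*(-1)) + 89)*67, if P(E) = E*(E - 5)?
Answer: 5226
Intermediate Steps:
P(E) = E*(-5 + E)
((P(4) + 7*(-1)) + 89)*67 = ((4*(-5 + 4) + 7*(-1)) + 89)*67 = ((4*(-1) - 7) + 89)*67 = ((-4 - 7) + 89)*67 = (-11 + 89)*67 = 78*67 = 5226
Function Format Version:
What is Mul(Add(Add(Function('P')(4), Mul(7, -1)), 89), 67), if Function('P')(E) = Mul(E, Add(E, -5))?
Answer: 5226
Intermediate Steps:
Function('P')(E) = Mul(E, Add(-5, E))
Mul(Add(Add(Function('P')(4), Mul(7, -1)), 89), 67) = Mul(Add(Add(Mul(4, Add(-5, 4)), Mul(7, -1)), 89), 67) = Mul(Add(Add(Mul(4, -1), -7), 89), 67) = Mul(Add(Add(-4, -7), 89), 67) = Mul(Add(-11, 89), 67) = Mul(78, 67) = 5226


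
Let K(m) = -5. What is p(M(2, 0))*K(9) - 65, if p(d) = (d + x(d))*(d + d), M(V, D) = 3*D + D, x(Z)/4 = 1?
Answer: -65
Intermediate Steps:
x(Z) = 4 (x(Z) = 4*1 = 4)
M(V, D) = 4*D
p(d) = 2*d*(4 + d) (p(d) = (d + 4)*(d + d) = (4 + d)*(2*d) = 2*d*(4 + d))
p(M(2, 0))*K(9) - 65 = (2*(4*0)*(4 + 4*0))*(-5) - 65 = (2*0*(4 + 0))*(-5) - 65 = (2*0*4)*(-5) - 65 = 0*(-5) - 65 = 0 - 65 = -65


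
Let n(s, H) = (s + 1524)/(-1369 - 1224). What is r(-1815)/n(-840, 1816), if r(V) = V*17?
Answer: 26669005/228 ≈ 1.1697e+5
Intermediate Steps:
r(V) = 17*V
n(s, H) = -1524/2593 - s/2593 (n(s, H) = (1524 + s)/(-2593) = (1524 + s)*(-1/2593) = -1524/2593 - s/2593)
r(-1815)/n(-840, 1816) = (17*(-1815))/(-1524/2593 - 1/2593*(-840)) = -30855/(-1524/2593 + 840/2593) = -30855/(-684/2593) = -30855*(-2593/684) = 26669005/228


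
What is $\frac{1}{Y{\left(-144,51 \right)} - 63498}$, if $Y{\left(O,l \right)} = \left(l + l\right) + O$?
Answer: $- \frac{1}{63540} \approx -1.5738 \cdot 10^{-5}$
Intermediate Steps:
$Y{\left(O,l \right)} = O + 2 l$ ($Y{\left(O,l \right)} = 2 l + O = O + 2 l$)
$\frac{1}{Y{\left(-144,51 \right)} - 63498} = \frac{1}{\left(-144 + 2 \cdot 51\right) - 63498} = \frac{1}{\left(-144 + 102\right) - 63498} = \frac{1}{-42 - 63498} = \frac{1}{-63540} = - \frac{1}{63540}$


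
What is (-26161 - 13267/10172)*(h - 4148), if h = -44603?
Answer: 12973760374209/10172 ≈ 1.2754e+9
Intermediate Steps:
(-26161 - 13267/10172)*(h - 4148) = (-26161 - 13267/10172)*(-44603 - 4148) = (-26161 - 13267*1/10172)*(-48751) = (-26161 - 13267/10172)*(-48751) = -266122959/10172*(-48751) = 12973760374209/10172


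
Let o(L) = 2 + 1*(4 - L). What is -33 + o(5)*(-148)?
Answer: -181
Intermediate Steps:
o(L) = 6 - L (o(L) = 2 + (4 - L) = 6 - L)
-33 + o(5)*(-148) = -33 + (6 - 1*5)*(-148) = -33 + (6 - 5)*(-148) = -33 + 1*(-148) = -33 - 148 = -181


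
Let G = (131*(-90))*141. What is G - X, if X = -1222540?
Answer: -439850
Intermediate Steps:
G = -1662390 (G = -11790*141 = -1662390)
G - X = -1662390 - 1*(-1222540) = -1662390 + 1222540 = -439850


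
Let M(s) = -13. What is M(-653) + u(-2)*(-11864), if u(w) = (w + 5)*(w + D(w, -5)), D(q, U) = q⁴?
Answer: -498301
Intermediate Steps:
u(w) = (5 + w)*(w + w⁴) (u(w) = (w + 5)*(w + w⁴) = (5 + w)*(w + w⁴))
M(-653) + u(-2)*(-11864) = -13 - 2*(5 - 2 + (-2)⁴ + 5*(-2)³)*(-11864) = -13 - 2*(5 - 2 + 16 + 5*(-8))*(-11864) = -13 - 2*(5 - 2 + 16 - 40)*(-11864) = -13 - 2*(-21)*(-11864) = -13 + 42*(-11864) = -13 - 498288 = -498301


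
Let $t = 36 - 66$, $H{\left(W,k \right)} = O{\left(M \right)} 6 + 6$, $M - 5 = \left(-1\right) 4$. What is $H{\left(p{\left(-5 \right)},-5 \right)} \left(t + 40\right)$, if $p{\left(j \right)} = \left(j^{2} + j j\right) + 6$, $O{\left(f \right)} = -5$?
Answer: $-240$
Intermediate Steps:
$M = 1$ ($M = 5 - 4 = 1$)
$p{\left(j \right)} = 6 + 2 j^{2}$ ($p{\left(j \right)} = \left(j^{2} + j^{2}\right) + 6 = 2 j^{2} + 6 = 6 + 2 j^{2}$)
$H{\left(W,k \right)} = -24$ ($H{\left(W,k \right)} = \left(-5\right) 6 + 6 = -30 + 6 = -24$)
$t = -30$
$H{\left(p{\left(-5 \right)},-5 \right)} \left(t + 40\right) = - 24 \left(-30 + 40\right) = \left(-24\right) 10 = -240$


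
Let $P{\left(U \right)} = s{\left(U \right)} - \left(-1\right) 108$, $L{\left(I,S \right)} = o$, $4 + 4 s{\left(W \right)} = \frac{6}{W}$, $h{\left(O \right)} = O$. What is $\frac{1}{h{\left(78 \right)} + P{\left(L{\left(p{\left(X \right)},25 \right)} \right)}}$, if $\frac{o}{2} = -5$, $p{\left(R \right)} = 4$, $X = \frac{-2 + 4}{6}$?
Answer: $\frac{20}{3697} \approx 0.0054098$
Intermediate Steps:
$X = \frac{1}{3}$ ($X = 2 \cdot \frac{1}{6} = \frac{1}{3} \approx 0.33333$)
$o = -10$ ($o = 2 \left(-5\right) = -10$)
$s{\left(W \right)} = -1 + \frac{3}{2 W}$ ($s{\left(W \right)} = -1 + \frac{6 \frac{1}{W}}{4} = -1 + \frac{3}{2 W}$)
$L{\left(I,S \right)} = -10$
$P{\left(U \right)} = 108 + \frac{\frac{3}{2} - U}{U}$ ($P{\left(U \right)} = \frac{\frac{3}{2} - U}{U} - \left(-1\right) 108 = \frac{\frac{3}{2} - U}{U} - -108 = \frac{\frac{3}{2} - U}{U} + 108 = 108 + \frac{\frac{3}{2} - U}{U}$)
$\frac{1}{h{\left(78 \right)} + P{\left(L{\left(p{\left(X \right)},25 \right)} \right)}} = \frac{1}{78 + \left(107 + \frac{3}{2 \left(-10\right)}\right)} = \frac{1}{78 + \left(107 + \frac{3}{2} \left(- \frac{1}{10}\right)\right)} = \frac{1}{78 + \left(107 - \frac{3}{20}\right)} = \frac{1}{78 + \frac{2137}{20}} = \frac{1}{\frac{3697}{20}} = \frac{20}{3697}$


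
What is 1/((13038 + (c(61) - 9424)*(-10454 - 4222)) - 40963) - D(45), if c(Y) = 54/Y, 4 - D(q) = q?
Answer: 345802533596/8434208135 ≈ 41.000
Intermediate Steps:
D(q) = 4 - q
1/((13038 + (c(61) - 9424)*(-10454 - 4222)) - 40963) - D(45) = 1/((13038 + (54/61 - 9424)*(-10454 - 4222)) - 40963) - (4 - 1*45) = 1/((13038 + (54*(1/61) - 9424)*(-14676)) - 40963) - (4 - 45) = 1/((13038 + (54/61 - 9424)*(-14676)) - 40963) - 1*(-41) = 1/((13038 - 574810/61*(-14676)) - 40963) + 41 = 1/((13038 + 8435911560/61) - 40963) + 41 = 1/(8436706878/61 - 40963) + 41 = 1/(8434208135/61) + 41 = 61/8434208135 + 41 = 345802533596/8434208135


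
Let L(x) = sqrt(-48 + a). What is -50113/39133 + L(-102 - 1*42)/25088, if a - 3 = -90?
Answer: -50113/39133 + 3*I*sqrt(15)/25088 ≈ -1.2806 + 0.00046313*I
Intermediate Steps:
a = -87 (a = 3 - 90 = -87)
L(x) = 3*I*sqrt(15) (L(x) = sqrt(-48 - 87) = sqrt(-135) = 3*I*sqrt(15))
-50113/39133 + L(-102 - 1*42)/25088 = -50113/39133 + (3*I*sqrt(15))/25088 = -50113*1/39133 + (3*I*sqrt(15))*(1/25088) = -50113/39133 + 3*I*sqrt(15)/25088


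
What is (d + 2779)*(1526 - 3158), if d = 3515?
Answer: -10271808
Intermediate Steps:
(d + 2779)*(1526 - 3158) = (3515 + 2779)*(1526 - 3158) = 6294*(-1632) = -10271808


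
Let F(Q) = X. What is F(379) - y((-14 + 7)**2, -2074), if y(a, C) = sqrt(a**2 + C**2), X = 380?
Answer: 380 - sqrt(4303877) ≈ -1694.6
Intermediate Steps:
F(Q) = 380
y(a, C) = sqrt(C**2 + a**2)
F(379) - y((-14 + 7)**2, -2074) = 380 - sqrt((-2074)**2 + ((-14 + 7)**2)**2) = 380 - sqrt(4301476 + ((-7)**2)**2) = 380 - sqrt(4301476 + 49**2) = 380 - sqrt(4301476 + 2401) = 380 - sqrt(4303877)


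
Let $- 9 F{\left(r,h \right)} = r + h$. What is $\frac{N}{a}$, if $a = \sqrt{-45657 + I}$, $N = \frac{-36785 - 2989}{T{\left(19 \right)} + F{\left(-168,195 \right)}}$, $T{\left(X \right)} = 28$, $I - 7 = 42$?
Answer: $\frac{19887 i \sqrt{11402}}{285050} \approx 7.4497 i$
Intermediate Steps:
$I = 49$ ($I = 7 + 42 = 49$)
$F{\left(r,h \right)} = - \frac{h}{9} - \frac{r}{9}$ ($F{\left(r,h \right)} = - \frac{r + h}{9} = - \frac{h + r}{9} = - \frac{h}{9} - \frac{r}{9}$)
$N = - \frac{39774}{25}$ ($N = \frac{-36785 - 2989}{28 - 3} = - \frac{39774}{28 + \left(- \frac{65}{3} + \frac{56}{3}\right)} = - \frac{39774}{28 - 3} = - \frac{39774}{25} \approx -1591.0$)
$a = 2 i \sqrt{11402}$ ($a = \sqrt{-45657 + 49} = \sqrt{-45608} = 2 i \sqrt{11402} \approx 213.56 i$)
$\frac{N}{a} = - \frac{39774}{25 \cdot 2 i \sqrt{11402}} = - \frac{39774 \left(- \frac{i \sqrt{11402}}{22804}\right)}{25} = \frac{19887 i \sqrt{11402}}{285050}$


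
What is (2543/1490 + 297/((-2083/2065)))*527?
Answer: -478793929787/3103670 ≈ -1.5427e+5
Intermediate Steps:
(2543/1490 + 297/((-2083/2065)))*527 = (2543*(1/1490) + 297/((-2083*1/2065)))*527 = (2543/1490 + 297/(-2083/2065))*527 = (2543/1490 + 297*(-2065/2083))*527 = (2543/1490 - 613305/2083)*527 = -908527381/3103670*527 = -478793929787/3103670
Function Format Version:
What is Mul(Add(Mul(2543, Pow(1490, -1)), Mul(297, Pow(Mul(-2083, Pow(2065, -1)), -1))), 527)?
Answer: Rational(-478793929787, 3103670) ≈ -1.5427e+5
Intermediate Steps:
Mul(Add(Mul(2543, Pow(1490, -1)), Mul(297, Pow(Mul(-2083, Pow(2065, -1)), -1))), 527) = Mul(Add(Mul(2543, Rational(1, 1490)), Mul(297, Pow(Mul(-2083, Rational(1, 2065)), -1))), 527) = Mul(Add(Rational(2543, 1490), Mul(297, Pow(Rational(-2083, 2065), -1))), 527) = Mul(Add(Rational(2543, 1490), Mul(297, Rational(-2065, 2083))), 527) = Mul(Add(Rational(2543, 1490), Rational(-613305, 2083)), 527) = Mul(Rational(-908527381, 3103670), 527) = Rational(-478793929787, 3103670)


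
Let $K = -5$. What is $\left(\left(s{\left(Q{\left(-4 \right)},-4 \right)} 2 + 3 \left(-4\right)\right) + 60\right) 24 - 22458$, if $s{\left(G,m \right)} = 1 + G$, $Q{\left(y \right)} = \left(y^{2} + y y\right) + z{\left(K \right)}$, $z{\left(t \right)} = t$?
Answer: $-19962$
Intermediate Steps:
$Q{\left(y \right)} = -5 + 2 y^{2}$ ($Q{\left(y \right)} = \left(y^{2} + y y\right) - 5 = \left(y^{2} + y^{2}\right) - 5 = 2 y^{2} - 5 = -5 + 2 y^{2}$)
$\left(\left(s{\left(Q{\left(-4 \right)},-4 \right)} 2 + 3 \left(-4\right)\right) + 60\right) 24 - 22458 = \left(\left(\left(1 - \left(5 - 2 \left(-4\right)^{2}\right)\right) 2 + 3 \left(-4\right)\right) + 60\right) 24 - 22458 = \left(\left(\left(1 + \left(-5 + 2 \cdot 16\right)\right) 2 - 12\right) + 60\right) 24 - 22458 = \left(\left(\left(1 + \left(-5 + 32\right)\right) 2 - 12\right) + 60\right) 24 - 22458 = \left(\left(\left(1 + 27\right) 2 - 12\right) + 60\right) 24 - 22458 = \left(\left(28 \cdot 2 - 12\right) + 60\right) 24 - 22458 = \left(\left(56 - 12\right) + 60\right) 24 - 22458 = \left(44 + 60\right) 24 - 22458 = 104 \cdot 24 - 22458 = 2496 - 22458 = -19962$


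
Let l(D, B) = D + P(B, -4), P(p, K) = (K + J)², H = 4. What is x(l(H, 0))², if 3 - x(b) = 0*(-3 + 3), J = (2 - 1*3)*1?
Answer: 9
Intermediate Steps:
J = -1 (J = (2 - 3)*1 = -1*1 = -1)
P(p, K) = (-1 + K)² (P(p, K) = (K - 1)² = (-1 + K)²)
l(D, B) = 25 + D (l(D, B) = D + (-1 - 4)² = D + (-5)² = D + 25 = 25 + D)
x(b) = 3 (x(b) = 3 - 0*(-3 + 3) = 3 - 0*0 = 3 - 1*0 = 3 + 0 = 3)
x(l(H, 0))² = 3² = 9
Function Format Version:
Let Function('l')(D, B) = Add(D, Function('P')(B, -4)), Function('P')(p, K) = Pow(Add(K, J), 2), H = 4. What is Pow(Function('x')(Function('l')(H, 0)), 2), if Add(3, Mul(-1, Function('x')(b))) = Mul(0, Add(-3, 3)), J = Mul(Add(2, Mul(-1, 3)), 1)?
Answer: 9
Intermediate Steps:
J = -1 (J = Mul(Add(2, -3), 1) = Mul(-1, 1) = -1)
Function('P')(p, K) = Pow(Add(-1, K), 2) (Function('P')(p, K) = Pow(Add(K, -1), 2) = Pow(Add(-1, K), 2))
Function('l')(D, B) = Add(25, D) (Function('l')(D, B) = Add(D, Pow(Add(-1, -4), 2)) = Add(D, Pow(-5, 2)) = Add(D, 25) = Add(25, D))
Function('x')(b) = 3 (Function('x')(b) = Add(3, Mul(-1, Mul(0, Add(-3, 3)))) = Add(3, Mul(-1, Mul(0, 0))) = Add(3, Mul(-1, 0)) = Add(3, 0) = 3)
Pow(Function('x')(Function('l')(H, 0)), 2) = Pow(3, 2) = 9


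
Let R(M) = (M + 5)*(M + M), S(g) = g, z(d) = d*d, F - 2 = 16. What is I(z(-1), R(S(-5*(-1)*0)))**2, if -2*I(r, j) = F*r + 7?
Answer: 625/4 ≈ 156.25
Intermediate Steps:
F = 18 (F = 2 + 16 = 18)
z(d) = d**2
R(M) = 2*M*(5 + M) (R(M) = (5 + M)*(2*M) = 2*M*(5 + M))
I(r, j) = -7/2 - 9*r (I(r, j) = -(18*r + 7)/2 = -(7 + 18*r)/2 = -7/2 - 9*r)
I(z(-1), R(S(-5*(-1)*0)))**2 = (-7/2 - 9*(-1)**2)**2 = (-7/2 - 9*1)**2 = (-7/2 - 9)**2 = (-25/2)**2 = 625/4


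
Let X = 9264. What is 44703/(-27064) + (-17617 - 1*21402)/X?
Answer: -183767351/31340112 ≈ -5.8636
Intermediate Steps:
44703/(-27064) + (-17617 - 1*21402)/X = 44703/(-27064) + (-17617 - 1*21402)/9264 = 44703*(-1/27064) + (-17617 - 21402)*(1/9264) = -44703/27064 - 39019*1/9264 = -44703/27064 - 39019/9264 = -183767351/31340112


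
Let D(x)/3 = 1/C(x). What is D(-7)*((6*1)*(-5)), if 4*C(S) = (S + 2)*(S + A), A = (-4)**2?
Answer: 8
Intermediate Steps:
A = 16
C(S) = (2 + S)*(16 + S)/4 (C(S) = ((S + 2)*(S + 16))/4 = ((2 + S)*(16 + S))/4 = (2 + S)*(16 + S)/4)
D(x) = 3/(8 + x**2/4 + 9*x/2)
D(-7)*((6*1)*(-5)) = (12/(32 + (-7)**2 + 18*(-7)))*((6*1)*(-5)) = (12/(32 + 49 - 126))*(6*(-5)) = (12/(-45))*(-30) = (12*(-1/45))*(-30) = -4/15*(-30) = 8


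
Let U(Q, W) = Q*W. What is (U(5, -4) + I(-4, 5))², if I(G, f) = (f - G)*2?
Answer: 4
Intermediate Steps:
I(G, f) = -2*G + 2*f
(U(5, -4) + I(-4, 5))² = (5*(-4) + (-2*(-4) + 2*5))² = (-20 + (8 + 10))² = (-20 + 18)² = (-2)² = 4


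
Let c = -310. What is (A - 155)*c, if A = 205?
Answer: -15500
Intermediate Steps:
(A - 155)*c = (205 - 155)*(-310) = 50*(-310) = -15500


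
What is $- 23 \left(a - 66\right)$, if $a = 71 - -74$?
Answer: $-1817$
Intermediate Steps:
$a = 145$ ($a = 71 + 74 = 145$)
$- 23 \left(a - 66\right) = - 23 \left(145 - 66\right) = \left(-23\right) 79 = -1817$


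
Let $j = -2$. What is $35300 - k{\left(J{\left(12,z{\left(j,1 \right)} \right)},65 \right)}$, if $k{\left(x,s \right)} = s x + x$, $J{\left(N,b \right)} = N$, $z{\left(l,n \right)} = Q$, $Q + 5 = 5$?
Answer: $34508$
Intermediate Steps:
$Q = 0$ ($Q = -5 + 5 = 0$)
$z{\left(l,n \right)} = 0$
$k{\left(x,s \right)} = x + s x$
$35300 - k{\left(J{\left(12,z{\left(j,1 \right)} \right)},65 \right)} = 35300 - 12 \left(1 + 65\right) = 35300 - 12 \cdot 66 = 35300 - 792 = 34508$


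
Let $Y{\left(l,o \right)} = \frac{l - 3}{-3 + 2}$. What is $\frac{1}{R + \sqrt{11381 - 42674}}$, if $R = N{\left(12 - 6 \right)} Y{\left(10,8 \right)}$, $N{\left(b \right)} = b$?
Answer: $- \frac{14}{11019} - \frac{i \sqrt{3477}}{11019} \approx -0.0012705 - 0.0053513 i$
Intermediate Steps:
$Y{\left(l,o \right)} = 3 - l$ ($Y{\left(l,o \right)} = \frac{-3 + l}{-1} = \left(-3 + l\right) \left(-1\right) = 3 - l$)
$R = -42$ ($R = \left(12 - 6\right) \left(3 - 10\right) = 6 \left(-7\right) = -42$)
$\frac{1}{R + \sqrt{11381 - 42674}} = \frac{1}{-42 + \sqrt{11381 - 42674}} = \frac{1}{-42 + \sqrt{-31293}} = \frac{1}{-42 + 3 i \sqrt{3477}}$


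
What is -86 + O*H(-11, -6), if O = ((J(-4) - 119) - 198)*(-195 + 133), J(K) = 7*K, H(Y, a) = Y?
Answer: -235376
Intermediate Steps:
O = 21390 (O = ((7*(-4) - 119) - 198)*(-195 + 133) = ((-28 - 119) - 198)*(-62) = (-147 - 198)*(-62) = -345*(-62) = 21390)
-86 + O*H(-11, -6) = -86 + 21390*(-11) = -86 - 235290 = -235376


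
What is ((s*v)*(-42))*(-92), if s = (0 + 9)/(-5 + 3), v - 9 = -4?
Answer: -86940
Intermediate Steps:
v = 5 (v = 9 - 4 = 5)
s = -9/2 (s = 9/(-2) = 9*(-½) = -9/2 ≈ -4.5000)
((s*v)*(-42))*(-92) = (-9/2*5*(-42))*(-92) = -45/2*(-42)*(-92) = 945*(-92) = -86940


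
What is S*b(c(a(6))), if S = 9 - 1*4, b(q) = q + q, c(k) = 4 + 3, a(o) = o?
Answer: 70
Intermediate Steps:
c(k) = 7
b(q) = 2*q
S = 5 (S = 9 - 4 = 5)
S*b(c(a(6))) = 5*(2*7) = 5*14 = 70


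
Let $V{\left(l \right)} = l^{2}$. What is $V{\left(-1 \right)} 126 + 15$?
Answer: $141$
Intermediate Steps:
$V{\left(-1 \right)} 126 + 15 = \left(-1\right)^{2} \cdot 126 + 15 = 1 \cdot 126 + 15 = 126 + 15 = 141$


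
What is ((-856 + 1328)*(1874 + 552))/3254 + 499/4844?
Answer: 2774176257/7881188 ≈ 352.00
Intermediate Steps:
((-856 + 1328)*(1874 + 552))/3254 + 499/4844 = (472*2426)*(1/3254) + 499*(1/4844) = 1145072*(1/3254) + 499/4844 = 572536/1627 + 499/4844 = 2774176257/7881188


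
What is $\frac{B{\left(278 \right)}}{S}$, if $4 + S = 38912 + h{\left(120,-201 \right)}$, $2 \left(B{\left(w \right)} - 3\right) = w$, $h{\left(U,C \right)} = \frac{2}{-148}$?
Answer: $\frac{10508}{2879191} \approx 0.0036496$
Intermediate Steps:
$h{\left(U,C \right)} = - \frac{1}{74}$ ($h{\left(U,C \right)} = 2 \left(- \frac{1}{148}\right) = - \frac{1}{74}$)
$B{\left(w \right)} = 3 + \frac{w}{2}$
$S = \frac{2879191}{74}$ ($S = -4 + \left(38912 - \frac{1}{74}\right) = -4 + \frac{2879487}{74} = \frac{2879191}{74} \approx 38908.0$)
$\frac{B{\left(278 \right)}}{S} = \frac{3 + \frac{1}{2} \cdot 278}{\frac{2879191}{74}} = \left(3 + 139\right) \frac{74}{2879191} = 142 \cdot \frac{74}{2879191} = \frac{10508}{2879191}$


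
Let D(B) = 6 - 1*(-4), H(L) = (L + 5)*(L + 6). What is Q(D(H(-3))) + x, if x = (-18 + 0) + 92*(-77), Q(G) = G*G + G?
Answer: -6992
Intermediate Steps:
H(L) = (5 + L)*(6 + L)
D(B) = 10 (D(B) = 6 + 4 = 10)
Q(G) = G + G² (Q(G) = G² + G = G + G²)
x = -7102 (x = -18 - 7084 = -7102)
Q(D(H(-3))) + x = 10*(1 + 10) - 7102 = 10*11 - 7102 = 110 - 7102 = -6992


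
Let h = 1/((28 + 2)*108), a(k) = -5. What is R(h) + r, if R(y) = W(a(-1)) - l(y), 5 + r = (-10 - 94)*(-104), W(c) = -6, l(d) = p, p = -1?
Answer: 10806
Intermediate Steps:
l(d) = -1
h = 1/3240 (h = (1/108)/30 = (1/30)*(1/108) = 1/3240 ≈ 0.00030864)
r = 10811 (r = -5 + (-10 - 94)*(-104) = -5 - 104*(-104) = -5 + 10816 = 10811)
R(y) = -5 (R(y) = -6 - 1*(-1) = -6 + 1 = -5)
R(h) + r = -5 + 10811 = 10806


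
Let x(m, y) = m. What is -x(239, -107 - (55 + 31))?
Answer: -239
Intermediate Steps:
-x(239, -107 - (55 + 31)) = -1*239 = -239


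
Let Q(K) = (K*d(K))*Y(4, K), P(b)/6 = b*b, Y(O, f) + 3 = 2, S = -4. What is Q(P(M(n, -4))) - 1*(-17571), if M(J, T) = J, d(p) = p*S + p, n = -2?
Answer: 19299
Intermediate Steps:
Y(O, f) = -1 (Y(O, f) = -3 + 2 = -1)
d(p) = -3*p (d(p) = p*(-4) + p = -4*p + p = -3*p)
P(b) = 6*b² (P(b) = 6*(b*b) = 6*b²)
Q(K) = 3*K² (Q(K) = (K*(-3*K))*(-1) = -3*K²*(-1) = 3*K²)
Q(P(M(n, -4))) - 1*(-17571) = 3*(6*(-2)²)² - 1*(-17571) = 3*(6*4)² + 17571 = 3*24² + 17571 = 3*576 + 17571 = 1728 + 17571 = 19299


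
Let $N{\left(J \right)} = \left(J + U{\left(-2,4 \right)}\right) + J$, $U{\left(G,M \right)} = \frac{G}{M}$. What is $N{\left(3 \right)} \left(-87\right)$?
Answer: $- \frac{957}{2} \approx -478.5$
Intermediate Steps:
$N{\left(J \right)} = - \frac{1}{2} + 2 J$ ($N{\left(J \right)} = \left(J - \frac{2}{4}\right) + J = \left(J - \frac{1}{2}\right) + J = \left(- \frac{1}{2} + J\right) + J = - \frac{1}{2} + 2 J$)
$N{\left(3 \right)} \left(-87\right) = \left(- \frac{1}{2} + 2 \cdot 3\right) \left(-87\right) = \left(- \frac{1}{2} + 6\right) \left(-87\right) = \frac{11}{2} \left(-87\right) = - \frac{957}{2}$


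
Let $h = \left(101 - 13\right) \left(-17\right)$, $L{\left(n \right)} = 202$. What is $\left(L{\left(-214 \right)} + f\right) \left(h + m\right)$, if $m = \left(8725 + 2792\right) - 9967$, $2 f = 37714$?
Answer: $1029186$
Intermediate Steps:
$f = 18857$ ($f = \frac{1}{2} \cdot 37714 = 18857$)
$h = -1496$ ($h = 88 \left(-17\right) = -1496$)
$m = 1550$ ($m = 11517 - 9967 = 1550$)
$\left(L{\left(-214 \right)} + f\right) \left(h + m\right) = \left(202 + 18857\right) \left(-1496 + 1550\right) = 19059 \cdot 54 = 1029186$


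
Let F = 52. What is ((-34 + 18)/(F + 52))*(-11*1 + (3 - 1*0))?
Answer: 16/13 ≈ 1.2308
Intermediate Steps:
((-34 + 18)/(F + 52))*(-11*1 + (3 - 1*0)) = ((-34 + 18)/(52 + 52))*(-11*1 + (3 - 1*0)) = (-16/104)*(-11 + (3 + 0)) = (-16*1/104)*(-11 + 3) = -2/13*(-8) = 16/13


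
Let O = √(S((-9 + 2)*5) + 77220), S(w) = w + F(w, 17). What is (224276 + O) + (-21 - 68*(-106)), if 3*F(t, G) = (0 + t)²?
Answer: 231463 + 2*√174585/3 ≈ 2.3174e+5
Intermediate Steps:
F(t, G) = t²/3 (F(t, G) = (0 + t)²/3 = t²/3)
S(w) = w + w²/3
O = 2*√174585/3 (O = √(((-9 + 2)*5)*(3 + (-9 + 2)*5)/3 + 77220) = √((-7*5)*(3 - 7*5)/3 + 77220) = √((⅓)*(-35)*(3 - 35) + 77220) = √((⅓)*(-35)*(-32) + 77220) = √(1120/3 + 77220) = √(232780/3) = 2*√174585/3 ≈ 278.56)
(224276 + O) + (-21 - 68*(-106)) = (224276 + 2*√174585/3) + (-21 - 68*(-106)) = (224276 + 2*√174585/3) + (-21 + 7208) = (224276 + 2*√174585/3) + 7187 = 231463 + 2*√174585/3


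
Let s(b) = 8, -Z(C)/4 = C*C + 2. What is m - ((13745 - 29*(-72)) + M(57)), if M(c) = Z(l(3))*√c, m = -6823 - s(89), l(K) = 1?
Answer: -22664 + 12*√57 ≈ -22573.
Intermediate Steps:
Z(C) = -8 - 4*C² (Z(C) = -4*(C*C + 2) = -4*(C² + 2) = -4*(2 + C²) = -8 - 4*C²)
m = -6831 (m = -6823 - 1*8 = -6823 - 8 = -6831)
M(c) = -12*√c (M(c) = (-8 - 4*1²)*√c = (-8 - 4*1)*√c = (-8 - 4)*√c = -12*√c)
m - ((13745 - 29*(-72)) + M(57)) = -6831 - ((13745 - 29*(-72)) - 12*√57) = -6831 - ((13745 + 2088) - 12*√57) = -6831 - (15833 - 12*√57) = -6831 + (-15833 + 12*√57) = -22664 + 12*√57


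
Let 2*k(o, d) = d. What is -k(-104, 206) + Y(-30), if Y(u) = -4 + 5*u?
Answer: -257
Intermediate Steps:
k(o, d) = d/2
-k(-104, 206) + Y(-30) = -206/2 + (-4 + 5*(-30)) = -1*103 + (-4 - 150) = -103 - 154 = -257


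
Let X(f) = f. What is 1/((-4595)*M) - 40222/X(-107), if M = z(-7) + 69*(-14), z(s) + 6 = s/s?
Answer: 179460307497/477406715 ≈ 375.91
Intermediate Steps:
z(s) = -5 (z(s) = -6 + s/s = -6 + 1 = -5)
M = -971 (M = -5 + 69*(-14) = -5 - 966 = -971)
1/((-4595)*M) - 40222/X(-107) = 1/(-4595*(-971)) - 40222/(-107) = -1/4595*(-1/971) - 40222*(-1/107) = 1/4461745 + 40222/107 = 179460307497/477406715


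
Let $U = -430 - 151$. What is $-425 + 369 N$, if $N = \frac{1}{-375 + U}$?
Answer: $- \frac{406669}{956} \approx -425.39$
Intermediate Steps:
$U = -581$ ($U = -430 - 151 = -581$)
$N = - \frac{1}{956}$ ($N = \frac{1}{-375 - 581} = \frac{1}{-956} = - \frac{1}{956} \approx -0.001046$)
$-425 + 369 N = -425 + 369 \left(- \frac{1}{956}\right) = -425 - \frac{369}{956} = - \frac{406669}{956}$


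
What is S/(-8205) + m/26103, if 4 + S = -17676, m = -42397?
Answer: 7575577/14278341 ≈ 0.53056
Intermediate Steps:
S = -17680 (S = -4 - 17676 = -17680)
S/(-8205) + m/26103 = -17680/(-8205) - 42397/26103 = -17680*(-1/8205) - 42397*1/26103 = 3536/1641 - 42397/26103 = 7575577/14278341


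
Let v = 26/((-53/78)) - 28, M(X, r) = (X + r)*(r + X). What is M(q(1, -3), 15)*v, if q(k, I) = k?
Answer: -899072/53 ≈ -16964.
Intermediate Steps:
M(X, r) = (X + r)² (M(X, r) = (X + r)*(X + r) = (X + r)²)
v = -3512/53 (v = 26/((-53*1/78)) - 28 = 26/(-53/78) - 28 = 26*(-78/53) - 28 = -2028/53 - 28 = -3512/53 ≈ -66.264)
M(q(1, -3), 15)*v = (1 + 15)²*(-3512/53) = 16²*(-3512/53) = 256*(-3512/53) = -899072/53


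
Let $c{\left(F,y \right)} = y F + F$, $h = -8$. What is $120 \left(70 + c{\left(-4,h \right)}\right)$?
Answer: $11760$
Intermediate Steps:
$c{\left(F,y \right)} = F + F y$ ($c{\left(F,y \right)} = F y + F = F + F y$)
$120 \left(70 + c{\left(-4,h \right)}\right) = 120 \left(70 - 4 \left(1 - 8\right)\right) = 120 \left(70 - -28\right) = 120 \left(70 + 28\right) = 120 \cdot 98 = 11760$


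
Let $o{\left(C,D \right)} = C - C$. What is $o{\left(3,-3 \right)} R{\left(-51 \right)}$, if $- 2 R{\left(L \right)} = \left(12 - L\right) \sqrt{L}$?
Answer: $0$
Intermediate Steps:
$o{\left(C,D \right)} = 0$
$R{\left(L \right)} = - \frac{\sqrt{L} \left(12 - L\right)}{2}$ ($R{\left(L \right)} = - \frac{\left(12 - L\right) \sqrt{L}}{2} = - \frac{\sqrt{L} \left(12 - L\right)}{2}$)
$o{\left(3,-3 \right)} R{\left(-51 \right)} = 0 \frac{\sqrt{-51} \left(-12 - 51\right)}{2} = 0 \cdot \frac{1}{2} i \sqrt{51} \left(-63\right) = 0 \left(- \frac{63 i \sqrt{51}}{2}\right) = 0$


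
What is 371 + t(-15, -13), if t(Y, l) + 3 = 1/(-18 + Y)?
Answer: 12143/33 ≈ 367.97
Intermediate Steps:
t(Y, l) = -3 + 1/(-18 + Y)
371 + t(-15, -13) = 371 + (55 - 3*(-15))/(-18 - 15) = 371 + (55 + 45)/(-33) = 371 - 1/33*100 = 371 - 100/33 = 12143/33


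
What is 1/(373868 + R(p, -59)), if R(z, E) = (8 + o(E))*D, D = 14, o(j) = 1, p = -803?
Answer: 1/373994 ≈ 2.6738e-6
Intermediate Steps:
R(z, E) = 126 (R(z, E) = (8 + 1)*14 = 9*14 = 126)
1/(373868 + R(p, -59)) = 1/(373868 + 126) = 1/373994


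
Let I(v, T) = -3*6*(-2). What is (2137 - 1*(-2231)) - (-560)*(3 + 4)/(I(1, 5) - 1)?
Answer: 4480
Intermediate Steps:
I(v, T) = 36 (I(v, T) = -18*(-2) = 36)
(2137 - 1*(-2231)) - (-560)*(3 + 4)/(I(1, 5) - 1) = (2137 - 1*(-2231)) - (-560)*(3 + 4)/(36 - 1) = (2137 + 2231) - (-560)*7/35 = 4368 - (-560)*7*(1/35) = 4368 - (-560)/5 = 4368 - 1*(-112) = 4368 + 112 = 4480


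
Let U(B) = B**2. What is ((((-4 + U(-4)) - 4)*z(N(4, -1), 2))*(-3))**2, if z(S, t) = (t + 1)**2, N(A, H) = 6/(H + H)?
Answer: 46656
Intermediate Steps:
N(A, H) = 3/H (N(A, H) = 6/((2*H)) = 6*(1/(2*H)) = 3/H)
z(S, t) = (1 + t)**2
((((-4 + U(-4)) - 4)*z(N(4, -1), 2))*(-3))**2 = ((((-4 + (-4)**2) - 4)*(1 + 2)**2)*(-3))**2 = ((((-4 + 16) - 4)*3**2)*(-3))**2 = (((12 - 4)*9)*(-3))**2 = ((8*9)*(-3))**2 = (72*(-3))**2 = (-216)**2 = 46656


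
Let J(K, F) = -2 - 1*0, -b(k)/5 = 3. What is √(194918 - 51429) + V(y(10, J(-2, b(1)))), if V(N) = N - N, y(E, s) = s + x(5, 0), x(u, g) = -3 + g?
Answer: √143489 ≈ 378.80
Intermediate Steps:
b(k) = -15 (b(k) = -5*3 = -15)
J(K, F) = -2 (J(K, F) = -2 + 0 = -2)
y(E, s) = -3 + s (y(E, s) = s + (-3 + 0) = s - 3 = -3 + s)
V(N) = 0
√(194918 - 51429) + V(y(10, J(-2, b(1)))) = √(194918 - 51429) + 0 = √143489 + 0 = √143489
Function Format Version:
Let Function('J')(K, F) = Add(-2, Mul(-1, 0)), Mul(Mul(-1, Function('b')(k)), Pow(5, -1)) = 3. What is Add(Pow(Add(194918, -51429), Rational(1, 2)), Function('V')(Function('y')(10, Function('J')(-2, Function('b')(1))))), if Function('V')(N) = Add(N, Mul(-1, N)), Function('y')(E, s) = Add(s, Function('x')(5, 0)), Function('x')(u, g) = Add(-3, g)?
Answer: Pow(143489, Rational(1, 2)) ≈ 378.80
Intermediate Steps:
Function('b')(k) = -15 (Function('b')(k) = Mul(-5, 3) = -15)
Function('J')(K, F) = -2 (Function('J')(K, F) = Add(-2, 0) = -2)
Function('y')(E, s) = Add(-3, s) (Function('y')(E, s) = Add(s, Add(-3, 0)) = Add(s, -3) = Add(-3, s))
Function('V')(N) = 0
Add(Pow(Add(194918, -51429), Rational(1, 2)), Function('V')(Function('y')(10, Function('J')(-2, Function('b')(1))))) = Add(Pow(Add(194918, -51429), Rational(1, 2)), 0) = Add(Pow(143489, Rational(1, 2)), 0) = Pow(143489, Rational(1, 2))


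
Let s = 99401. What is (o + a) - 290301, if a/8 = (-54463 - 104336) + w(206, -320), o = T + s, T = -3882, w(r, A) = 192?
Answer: -1463638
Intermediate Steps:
o = 95519 (o = -3882 + 99401 = 95519)
a = -1268856 (a = 8*((-54463 - 104336) + 192) = 8*(-158799 + 192) = 8*(-158607) = -1268856)
(o + a) - 290301 = (95519 - 1268856) - 290301 = -1173337 - 290301 = -1463638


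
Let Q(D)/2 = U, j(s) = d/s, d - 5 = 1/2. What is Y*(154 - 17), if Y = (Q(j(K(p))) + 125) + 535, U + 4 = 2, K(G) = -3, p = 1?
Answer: 89872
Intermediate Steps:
d = 11/2 (d = 5 + 1/2 = 5 + ½ = 11/2 ≈ 5.5000)
U = -2 (U = -4 + 2 = -2)
j(s) = 11/(2*s)
Q(D) = -4 (Q(D) = 2*(-2) = -4)
Y = 656 (Y = (-4 + 125) + 535 = 121 + 535 = 656)
Y*(154 - 17) = 656*(154 - 17) = 656*137 = 89872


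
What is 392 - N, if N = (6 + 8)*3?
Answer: 350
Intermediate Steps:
N = 42 (N = 14*3 = 42)
392 - N = 392 - 1*42 = 392 - 42 = 350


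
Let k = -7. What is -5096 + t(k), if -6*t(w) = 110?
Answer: -15343/3 ≈ -5114.3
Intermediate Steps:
t(w) = -55/3 (t(w) = -⅙*110 = -55/3)
-5096 + t(k) = -5096 - 55/3 = -15343/3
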